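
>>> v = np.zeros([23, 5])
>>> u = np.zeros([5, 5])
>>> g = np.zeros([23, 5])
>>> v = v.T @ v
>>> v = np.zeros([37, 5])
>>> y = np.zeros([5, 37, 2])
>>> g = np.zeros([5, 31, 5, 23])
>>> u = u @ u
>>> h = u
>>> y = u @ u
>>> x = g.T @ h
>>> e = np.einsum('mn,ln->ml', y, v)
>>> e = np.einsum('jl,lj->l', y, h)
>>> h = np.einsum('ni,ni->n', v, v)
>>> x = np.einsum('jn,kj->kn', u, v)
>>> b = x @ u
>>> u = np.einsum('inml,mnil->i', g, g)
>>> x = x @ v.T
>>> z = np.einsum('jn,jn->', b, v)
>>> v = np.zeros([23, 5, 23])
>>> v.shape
(23, 5, 23)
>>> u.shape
(5,)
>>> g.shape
(5, 31, 5, 23)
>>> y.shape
(5, 5)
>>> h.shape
(37,)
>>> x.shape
(37, 37)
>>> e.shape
(5,)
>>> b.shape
(37, 5)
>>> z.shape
()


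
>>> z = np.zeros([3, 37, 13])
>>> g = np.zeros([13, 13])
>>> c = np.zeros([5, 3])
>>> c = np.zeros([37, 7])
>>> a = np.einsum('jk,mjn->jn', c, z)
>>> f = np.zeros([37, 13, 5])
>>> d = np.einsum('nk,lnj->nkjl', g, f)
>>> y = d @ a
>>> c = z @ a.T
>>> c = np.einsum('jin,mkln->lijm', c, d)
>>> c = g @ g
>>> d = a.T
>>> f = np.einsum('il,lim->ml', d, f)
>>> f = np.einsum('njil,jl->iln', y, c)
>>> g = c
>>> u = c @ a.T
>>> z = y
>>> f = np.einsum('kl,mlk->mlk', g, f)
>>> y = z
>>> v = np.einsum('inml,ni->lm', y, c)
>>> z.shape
(13, 13, 5, 13)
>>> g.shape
(13, 13)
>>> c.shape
(13, 13)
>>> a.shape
(37, 13)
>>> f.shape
(5, 13, 13)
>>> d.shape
(13, 37)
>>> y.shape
(13, 13, 5, 13)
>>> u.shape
(13, 37)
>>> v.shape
(13, 5)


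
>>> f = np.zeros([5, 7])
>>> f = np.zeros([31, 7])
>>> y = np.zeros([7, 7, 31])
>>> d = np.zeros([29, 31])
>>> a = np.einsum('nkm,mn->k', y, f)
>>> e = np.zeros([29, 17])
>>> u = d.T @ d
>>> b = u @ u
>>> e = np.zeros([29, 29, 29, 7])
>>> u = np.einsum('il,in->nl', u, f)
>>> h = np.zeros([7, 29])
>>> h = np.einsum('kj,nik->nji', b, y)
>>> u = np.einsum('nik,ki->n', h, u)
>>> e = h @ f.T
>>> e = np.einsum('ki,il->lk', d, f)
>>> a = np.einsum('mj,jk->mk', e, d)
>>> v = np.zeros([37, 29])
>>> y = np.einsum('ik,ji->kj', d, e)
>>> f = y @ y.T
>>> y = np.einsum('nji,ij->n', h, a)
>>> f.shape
(31, 31)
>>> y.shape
(7,)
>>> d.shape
(29, 31)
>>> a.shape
(7, 31)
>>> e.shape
(7, 29)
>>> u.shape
(7,)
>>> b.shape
(31, 31)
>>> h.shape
(7, 31, 7)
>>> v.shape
(37, 29)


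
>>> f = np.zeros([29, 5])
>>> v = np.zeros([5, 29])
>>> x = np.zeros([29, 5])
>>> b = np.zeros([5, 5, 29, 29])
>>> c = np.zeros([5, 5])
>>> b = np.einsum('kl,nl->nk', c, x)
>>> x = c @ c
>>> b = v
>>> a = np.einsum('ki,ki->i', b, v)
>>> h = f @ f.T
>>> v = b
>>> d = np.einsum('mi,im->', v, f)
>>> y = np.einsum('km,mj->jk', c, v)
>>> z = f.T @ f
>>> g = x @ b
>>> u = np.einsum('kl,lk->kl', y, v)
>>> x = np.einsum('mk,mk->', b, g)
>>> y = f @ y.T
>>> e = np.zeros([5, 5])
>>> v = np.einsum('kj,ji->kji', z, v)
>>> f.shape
(29, 5)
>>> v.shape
(5, 5, 29)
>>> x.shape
()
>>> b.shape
(5, 29)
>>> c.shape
(5, 5)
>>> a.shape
(29,)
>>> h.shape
(29, 29)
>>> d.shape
()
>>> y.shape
(29, 29)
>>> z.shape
(5, 5)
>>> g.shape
(5, 29)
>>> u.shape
(29, 5)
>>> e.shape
(5, 5)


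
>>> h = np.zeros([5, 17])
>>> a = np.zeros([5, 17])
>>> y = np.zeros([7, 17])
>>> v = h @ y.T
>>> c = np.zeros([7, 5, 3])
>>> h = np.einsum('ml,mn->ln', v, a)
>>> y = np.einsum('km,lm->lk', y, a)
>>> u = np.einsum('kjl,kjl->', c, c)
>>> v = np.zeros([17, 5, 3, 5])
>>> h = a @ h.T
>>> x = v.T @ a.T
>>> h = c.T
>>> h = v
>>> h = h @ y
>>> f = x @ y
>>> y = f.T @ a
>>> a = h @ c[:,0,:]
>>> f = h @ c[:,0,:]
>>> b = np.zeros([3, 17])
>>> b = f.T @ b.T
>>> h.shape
(17, 5, 3, 7)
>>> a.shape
(17, 5, 3, 3)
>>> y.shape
(7, 5, 3, 17)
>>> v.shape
(17, 5, 3, 5)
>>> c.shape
(7, 5, 3)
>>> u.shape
()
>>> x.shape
(5, 3, 5, 5)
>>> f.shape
(17, 5, 3, 3)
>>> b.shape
(3, 3, 5, 3)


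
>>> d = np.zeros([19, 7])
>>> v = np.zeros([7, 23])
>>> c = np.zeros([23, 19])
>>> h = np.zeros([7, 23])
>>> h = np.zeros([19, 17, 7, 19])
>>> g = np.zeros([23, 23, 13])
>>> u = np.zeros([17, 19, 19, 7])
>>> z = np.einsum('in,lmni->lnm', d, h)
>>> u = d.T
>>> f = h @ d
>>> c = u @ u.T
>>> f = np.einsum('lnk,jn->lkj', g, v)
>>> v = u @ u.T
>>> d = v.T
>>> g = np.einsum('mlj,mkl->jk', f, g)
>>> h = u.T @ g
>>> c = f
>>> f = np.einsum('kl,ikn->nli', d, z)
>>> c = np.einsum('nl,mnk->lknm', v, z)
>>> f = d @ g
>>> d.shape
(7, 7)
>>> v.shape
(7, 7)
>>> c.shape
(7, 17, 7, 19)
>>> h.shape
(19, 23)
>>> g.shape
(7, 23)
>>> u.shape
(7, 19)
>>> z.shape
(19, 7, 17)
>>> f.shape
(7, 23)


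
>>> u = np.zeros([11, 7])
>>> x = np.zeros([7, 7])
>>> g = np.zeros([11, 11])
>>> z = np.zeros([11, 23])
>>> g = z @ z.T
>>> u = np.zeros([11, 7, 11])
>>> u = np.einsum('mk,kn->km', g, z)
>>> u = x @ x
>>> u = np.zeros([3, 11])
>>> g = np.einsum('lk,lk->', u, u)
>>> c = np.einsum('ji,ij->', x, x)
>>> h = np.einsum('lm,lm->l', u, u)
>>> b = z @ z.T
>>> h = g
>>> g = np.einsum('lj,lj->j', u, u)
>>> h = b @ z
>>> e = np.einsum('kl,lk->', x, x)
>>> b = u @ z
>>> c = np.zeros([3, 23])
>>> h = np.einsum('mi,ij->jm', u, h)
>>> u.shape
(3, 11)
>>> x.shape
(7, 7)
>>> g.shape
(11,)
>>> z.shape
(11, 23)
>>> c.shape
(3, 23)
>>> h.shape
(23, 3)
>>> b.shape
(3, 23)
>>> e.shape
()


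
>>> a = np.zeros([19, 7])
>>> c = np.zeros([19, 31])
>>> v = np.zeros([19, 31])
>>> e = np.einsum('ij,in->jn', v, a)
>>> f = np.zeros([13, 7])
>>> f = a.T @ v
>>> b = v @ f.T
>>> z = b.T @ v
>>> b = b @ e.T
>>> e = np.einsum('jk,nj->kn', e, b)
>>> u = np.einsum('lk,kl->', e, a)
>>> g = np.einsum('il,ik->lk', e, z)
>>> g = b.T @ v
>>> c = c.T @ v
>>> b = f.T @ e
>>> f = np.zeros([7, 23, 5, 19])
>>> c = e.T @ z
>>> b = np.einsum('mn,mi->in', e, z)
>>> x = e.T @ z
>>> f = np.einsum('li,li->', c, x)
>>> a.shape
(19, 7)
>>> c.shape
(19, 31)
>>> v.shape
(19, 31)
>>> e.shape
(7, 19)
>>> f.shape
()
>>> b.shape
(31, 19)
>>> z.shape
(7, 31)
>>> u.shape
()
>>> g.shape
(31, 31)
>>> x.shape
(19, 31)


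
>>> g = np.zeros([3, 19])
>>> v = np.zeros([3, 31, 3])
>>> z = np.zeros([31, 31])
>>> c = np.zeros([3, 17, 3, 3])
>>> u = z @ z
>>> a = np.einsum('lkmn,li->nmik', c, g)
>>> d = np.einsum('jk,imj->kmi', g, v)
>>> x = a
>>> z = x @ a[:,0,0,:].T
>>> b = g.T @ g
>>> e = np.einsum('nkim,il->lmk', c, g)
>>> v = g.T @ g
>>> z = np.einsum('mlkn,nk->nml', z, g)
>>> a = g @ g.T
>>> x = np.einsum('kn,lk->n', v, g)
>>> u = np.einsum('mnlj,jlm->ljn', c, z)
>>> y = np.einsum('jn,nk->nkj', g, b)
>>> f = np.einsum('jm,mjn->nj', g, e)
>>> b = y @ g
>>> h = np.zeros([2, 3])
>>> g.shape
(3, 19)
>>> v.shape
(19, 19)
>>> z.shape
(3, 3, 3)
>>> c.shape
(3, 17, 3, 3)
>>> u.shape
(3, 3, 17)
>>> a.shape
(3, 3)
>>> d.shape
(19, 31, 3)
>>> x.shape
(19,)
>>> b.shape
(19, 19, 19)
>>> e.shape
(19, 3, 17)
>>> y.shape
(19, 19, 3)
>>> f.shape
(17, 3)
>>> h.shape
(2, 3)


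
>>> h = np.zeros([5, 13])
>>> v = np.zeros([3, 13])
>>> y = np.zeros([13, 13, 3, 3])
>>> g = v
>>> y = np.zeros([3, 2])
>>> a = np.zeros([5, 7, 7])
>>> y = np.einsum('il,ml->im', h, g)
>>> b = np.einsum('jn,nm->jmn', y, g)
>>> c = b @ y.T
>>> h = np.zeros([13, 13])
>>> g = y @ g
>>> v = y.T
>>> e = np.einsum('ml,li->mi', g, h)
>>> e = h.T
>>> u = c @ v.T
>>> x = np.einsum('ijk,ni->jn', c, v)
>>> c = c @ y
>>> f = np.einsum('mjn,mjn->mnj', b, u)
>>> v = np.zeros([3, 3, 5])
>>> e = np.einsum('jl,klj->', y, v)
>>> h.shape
(13, 13)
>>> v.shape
(3, 3, 5)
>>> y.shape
(5, 3)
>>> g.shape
(5, 13)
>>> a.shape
(5, 7, 7)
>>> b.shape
(5, 13, 3)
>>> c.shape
(5, 13, 3)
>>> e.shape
()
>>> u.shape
(5, 13, 3)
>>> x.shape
(13, 3)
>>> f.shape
(5, 3, 13)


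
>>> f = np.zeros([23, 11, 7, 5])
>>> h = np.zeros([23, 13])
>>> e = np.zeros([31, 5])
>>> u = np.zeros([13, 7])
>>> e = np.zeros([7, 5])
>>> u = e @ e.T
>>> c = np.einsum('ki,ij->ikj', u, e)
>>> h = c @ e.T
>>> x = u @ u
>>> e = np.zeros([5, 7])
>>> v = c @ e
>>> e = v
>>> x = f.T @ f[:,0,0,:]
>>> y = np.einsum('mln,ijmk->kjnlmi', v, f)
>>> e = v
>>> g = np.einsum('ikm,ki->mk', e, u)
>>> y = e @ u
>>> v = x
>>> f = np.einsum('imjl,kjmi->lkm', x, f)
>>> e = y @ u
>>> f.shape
(5, 23, 7)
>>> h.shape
(7, 7, 7)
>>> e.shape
(7, 7, 7)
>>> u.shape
(7, 7)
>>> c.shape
(7, 7, 5)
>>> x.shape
(5, 7, 11, 5)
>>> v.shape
(5, 7, 11, 5)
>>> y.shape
(7, 7, 7)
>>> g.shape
(7, 7)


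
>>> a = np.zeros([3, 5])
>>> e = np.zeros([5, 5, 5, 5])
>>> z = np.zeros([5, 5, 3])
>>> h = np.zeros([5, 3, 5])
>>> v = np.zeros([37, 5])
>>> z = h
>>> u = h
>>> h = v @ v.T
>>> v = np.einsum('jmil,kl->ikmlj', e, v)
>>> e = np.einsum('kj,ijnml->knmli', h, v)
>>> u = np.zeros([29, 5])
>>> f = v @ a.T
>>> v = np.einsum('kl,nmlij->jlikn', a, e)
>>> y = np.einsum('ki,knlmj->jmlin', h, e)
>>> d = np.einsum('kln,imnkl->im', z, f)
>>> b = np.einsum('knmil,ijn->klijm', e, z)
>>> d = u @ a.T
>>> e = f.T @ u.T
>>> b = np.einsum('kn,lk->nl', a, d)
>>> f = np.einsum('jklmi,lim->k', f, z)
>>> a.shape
(3, 5)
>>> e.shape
(3, 5, 5, 37, 29)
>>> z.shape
(5, 3, 5)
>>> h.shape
(37, 37)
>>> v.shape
(5, 5, 5, 3, 37)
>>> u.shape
(29, 5)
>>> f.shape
(37,)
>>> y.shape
(5, 5, 5, 37, 5)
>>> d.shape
(29, 3)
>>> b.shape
(5, 29)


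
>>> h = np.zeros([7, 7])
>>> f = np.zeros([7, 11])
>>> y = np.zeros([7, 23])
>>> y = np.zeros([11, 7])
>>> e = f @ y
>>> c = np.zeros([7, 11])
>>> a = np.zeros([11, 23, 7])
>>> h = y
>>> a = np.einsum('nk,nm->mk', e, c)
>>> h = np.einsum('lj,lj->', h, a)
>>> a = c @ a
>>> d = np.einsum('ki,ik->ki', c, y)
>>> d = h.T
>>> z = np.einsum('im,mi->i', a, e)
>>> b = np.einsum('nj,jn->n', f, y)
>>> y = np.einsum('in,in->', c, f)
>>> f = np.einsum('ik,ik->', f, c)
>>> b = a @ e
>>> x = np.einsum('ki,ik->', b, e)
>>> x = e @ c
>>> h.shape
()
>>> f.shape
()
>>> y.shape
()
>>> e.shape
(7, 7)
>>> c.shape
(7, 11)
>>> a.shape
(7, 7)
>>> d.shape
()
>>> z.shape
(7,)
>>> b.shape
(7, 7)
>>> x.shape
(7, 11)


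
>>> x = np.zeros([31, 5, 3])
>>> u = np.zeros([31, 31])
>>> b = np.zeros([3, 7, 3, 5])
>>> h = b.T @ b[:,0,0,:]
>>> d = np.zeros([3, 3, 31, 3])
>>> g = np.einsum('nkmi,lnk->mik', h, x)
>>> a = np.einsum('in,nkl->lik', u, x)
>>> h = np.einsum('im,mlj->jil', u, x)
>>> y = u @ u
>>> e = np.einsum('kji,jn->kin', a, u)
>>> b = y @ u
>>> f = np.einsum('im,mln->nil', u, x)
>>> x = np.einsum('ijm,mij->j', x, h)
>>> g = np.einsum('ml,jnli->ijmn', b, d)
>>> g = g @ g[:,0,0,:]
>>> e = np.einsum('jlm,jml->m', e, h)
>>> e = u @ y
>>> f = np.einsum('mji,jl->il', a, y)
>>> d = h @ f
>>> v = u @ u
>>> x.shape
(5,)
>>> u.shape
(31, 31)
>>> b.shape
(31, 31)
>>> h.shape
(3, 31, 5)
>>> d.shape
(3, 31, 31)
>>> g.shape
(3, 3, 31, 3)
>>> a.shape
(3, 31, 5)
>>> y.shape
(31, 31)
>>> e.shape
(31, 31)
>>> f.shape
(5, 31)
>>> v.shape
(31, 31)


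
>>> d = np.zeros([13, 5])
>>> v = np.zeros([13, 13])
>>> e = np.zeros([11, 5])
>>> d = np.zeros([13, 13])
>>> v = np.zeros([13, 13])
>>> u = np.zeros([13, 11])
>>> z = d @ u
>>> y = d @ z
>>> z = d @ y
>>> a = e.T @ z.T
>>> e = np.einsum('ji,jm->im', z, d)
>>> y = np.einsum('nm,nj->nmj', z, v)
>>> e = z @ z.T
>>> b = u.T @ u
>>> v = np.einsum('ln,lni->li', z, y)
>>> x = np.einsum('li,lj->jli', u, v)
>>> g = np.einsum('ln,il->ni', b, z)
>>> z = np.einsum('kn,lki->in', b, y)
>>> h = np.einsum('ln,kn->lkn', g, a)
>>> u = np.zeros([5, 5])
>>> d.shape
(13, 13)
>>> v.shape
(13, 13)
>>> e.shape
(13, 13)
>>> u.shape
(5, 5)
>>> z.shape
(13, 11)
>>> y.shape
(13, 11, 13)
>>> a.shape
(5, 13)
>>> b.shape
(11, 11)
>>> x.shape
(13, 13, 11)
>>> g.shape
(11, 13)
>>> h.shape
(11, 5, 13)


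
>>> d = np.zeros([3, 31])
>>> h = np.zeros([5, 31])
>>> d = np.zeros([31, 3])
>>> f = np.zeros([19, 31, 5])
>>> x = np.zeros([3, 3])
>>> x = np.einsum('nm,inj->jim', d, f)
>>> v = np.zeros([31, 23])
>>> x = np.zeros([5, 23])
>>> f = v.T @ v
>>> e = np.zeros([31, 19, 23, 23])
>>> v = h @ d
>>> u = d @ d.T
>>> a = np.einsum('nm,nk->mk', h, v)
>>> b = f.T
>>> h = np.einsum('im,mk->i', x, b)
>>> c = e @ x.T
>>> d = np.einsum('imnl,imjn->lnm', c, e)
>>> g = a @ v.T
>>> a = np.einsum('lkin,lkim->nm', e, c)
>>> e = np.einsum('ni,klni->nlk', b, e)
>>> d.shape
(5, 23, 19)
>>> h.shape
(5,)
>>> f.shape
(23, 23)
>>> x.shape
(5, 23)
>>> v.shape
(5, 3)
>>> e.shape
(23, 19, 31)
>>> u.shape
(31, 31)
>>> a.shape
(23, 5)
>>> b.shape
(23, 23)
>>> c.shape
(31, 19, 23, 5)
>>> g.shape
(31, 5)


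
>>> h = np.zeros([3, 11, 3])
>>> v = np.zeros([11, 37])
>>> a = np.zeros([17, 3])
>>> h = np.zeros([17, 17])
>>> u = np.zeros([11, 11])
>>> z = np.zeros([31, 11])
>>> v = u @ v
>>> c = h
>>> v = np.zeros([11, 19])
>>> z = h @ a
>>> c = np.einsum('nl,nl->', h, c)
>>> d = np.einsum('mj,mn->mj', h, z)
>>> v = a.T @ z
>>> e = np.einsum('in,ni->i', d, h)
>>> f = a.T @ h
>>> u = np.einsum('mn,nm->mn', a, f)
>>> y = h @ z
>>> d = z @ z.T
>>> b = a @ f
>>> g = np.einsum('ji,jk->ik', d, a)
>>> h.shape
(17, 17)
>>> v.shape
(3, 3)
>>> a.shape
(17, 3)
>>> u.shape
(17, 3)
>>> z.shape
(17, 3)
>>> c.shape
()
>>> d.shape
(17, 17)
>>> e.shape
(17,)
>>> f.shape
(3, 17)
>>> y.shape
(17, 3)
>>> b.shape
(17, 17)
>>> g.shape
(17, 3)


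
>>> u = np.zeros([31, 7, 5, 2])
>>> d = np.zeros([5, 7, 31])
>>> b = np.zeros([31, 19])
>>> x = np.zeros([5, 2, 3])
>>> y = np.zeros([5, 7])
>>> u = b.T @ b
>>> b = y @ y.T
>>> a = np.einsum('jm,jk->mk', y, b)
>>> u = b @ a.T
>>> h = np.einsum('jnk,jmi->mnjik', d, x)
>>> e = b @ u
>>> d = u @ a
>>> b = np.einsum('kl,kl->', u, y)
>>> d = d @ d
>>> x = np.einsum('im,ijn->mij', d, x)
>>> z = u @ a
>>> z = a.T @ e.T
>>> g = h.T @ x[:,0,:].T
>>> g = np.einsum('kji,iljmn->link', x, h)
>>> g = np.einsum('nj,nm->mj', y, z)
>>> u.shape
(5, 7)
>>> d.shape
(5, 5)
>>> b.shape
()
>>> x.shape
(5, 5, 2)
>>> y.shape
(5, 7)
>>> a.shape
(7, 5)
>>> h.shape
(2, 7, 5, 3, 31)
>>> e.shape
(5, 7)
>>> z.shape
(5, 5)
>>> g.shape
(5, 7)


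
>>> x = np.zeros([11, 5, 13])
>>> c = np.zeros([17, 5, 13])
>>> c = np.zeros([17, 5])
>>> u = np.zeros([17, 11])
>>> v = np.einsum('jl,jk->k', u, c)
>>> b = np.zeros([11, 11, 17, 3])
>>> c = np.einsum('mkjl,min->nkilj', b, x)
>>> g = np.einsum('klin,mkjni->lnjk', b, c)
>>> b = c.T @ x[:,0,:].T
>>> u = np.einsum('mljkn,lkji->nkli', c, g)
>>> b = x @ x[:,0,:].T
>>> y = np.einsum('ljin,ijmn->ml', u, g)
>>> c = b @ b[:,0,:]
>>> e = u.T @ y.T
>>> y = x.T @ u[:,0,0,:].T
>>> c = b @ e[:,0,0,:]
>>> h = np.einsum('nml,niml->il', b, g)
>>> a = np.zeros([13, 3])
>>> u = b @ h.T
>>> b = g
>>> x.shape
(11, 5, 13)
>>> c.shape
(11, 5, 5)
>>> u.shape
(11, 5, 3)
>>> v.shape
(5,)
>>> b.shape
(11, 3, 5, 11)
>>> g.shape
(11, 3, 5, 11)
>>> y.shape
(13, 5, 17)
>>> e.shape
(11, 11, 3, 5)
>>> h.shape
(3, 11)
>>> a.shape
(13, 3)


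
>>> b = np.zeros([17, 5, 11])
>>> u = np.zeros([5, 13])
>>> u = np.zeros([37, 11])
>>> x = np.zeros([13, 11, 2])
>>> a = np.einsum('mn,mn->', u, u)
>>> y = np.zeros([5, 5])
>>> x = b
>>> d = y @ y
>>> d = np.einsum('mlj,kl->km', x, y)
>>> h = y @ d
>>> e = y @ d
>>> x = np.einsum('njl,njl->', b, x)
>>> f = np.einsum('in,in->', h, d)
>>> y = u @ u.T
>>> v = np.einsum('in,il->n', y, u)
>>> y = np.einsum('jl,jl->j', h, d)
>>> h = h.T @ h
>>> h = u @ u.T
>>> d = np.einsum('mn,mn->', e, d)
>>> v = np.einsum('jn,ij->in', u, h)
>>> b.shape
(17, 5, 11)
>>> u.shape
(37, 11)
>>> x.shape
()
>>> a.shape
()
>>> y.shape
(5,)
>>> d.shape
()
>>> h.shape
(37, 37)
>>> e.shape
(5, 17)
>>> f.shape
()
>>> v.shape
(37, 11)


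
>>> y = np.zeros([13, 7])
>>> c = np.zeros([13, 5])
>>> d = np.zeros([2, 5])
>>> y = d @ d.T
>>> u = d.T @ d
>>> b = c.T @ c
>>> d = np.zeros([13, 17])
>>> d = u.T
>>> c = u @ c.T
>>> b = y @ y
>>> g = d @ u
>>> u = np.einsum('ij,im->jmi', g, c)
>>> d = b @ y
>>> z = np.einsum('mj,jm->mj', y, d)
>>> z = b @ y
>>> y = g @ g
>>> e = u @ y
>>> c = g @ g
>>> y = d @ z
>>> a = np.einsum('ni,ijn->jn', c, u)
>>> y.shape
(2, 2)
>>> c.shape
(5, 5)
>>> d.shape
(2, 2)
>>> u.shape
(5, 13, 5)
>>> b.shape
(2, 2)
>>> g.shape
(5, 5)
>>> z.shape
(2, 2)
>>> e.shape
(5, 13, 5)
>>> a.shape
(13, 5)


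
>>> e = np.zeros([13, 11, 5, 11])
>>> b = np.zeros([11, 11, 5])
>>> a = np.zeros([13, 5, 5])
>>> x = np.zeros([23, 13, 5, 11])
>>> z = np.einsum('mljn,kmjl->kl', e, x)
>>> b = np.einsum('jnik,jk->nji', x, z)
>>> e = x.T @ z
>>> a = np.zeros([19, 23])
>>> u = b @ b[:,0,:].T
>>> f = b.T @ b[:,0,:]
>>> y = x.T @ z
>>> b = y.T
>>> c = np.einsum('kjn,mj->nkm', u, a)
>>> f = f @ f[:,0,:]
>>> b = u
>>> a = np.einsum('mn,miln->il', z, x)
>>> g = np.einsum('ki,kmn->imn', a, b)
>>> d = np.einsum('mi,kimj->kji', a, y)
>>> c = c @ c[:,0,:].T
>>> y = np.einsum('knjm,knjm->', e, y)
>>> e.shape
(11, 5, 13, 11)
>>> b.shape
(13, 23, 13)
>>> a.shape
(13, 5)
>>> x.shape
(23, 13, 5, 11)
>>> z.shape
(23, 11)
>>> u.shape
(13, 23, 13)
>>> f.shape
(5, 23, 5)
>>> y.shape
()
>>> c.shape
(13, 13, 13)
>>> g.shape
(5, 23, 13)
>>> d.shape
(11, 11, 5)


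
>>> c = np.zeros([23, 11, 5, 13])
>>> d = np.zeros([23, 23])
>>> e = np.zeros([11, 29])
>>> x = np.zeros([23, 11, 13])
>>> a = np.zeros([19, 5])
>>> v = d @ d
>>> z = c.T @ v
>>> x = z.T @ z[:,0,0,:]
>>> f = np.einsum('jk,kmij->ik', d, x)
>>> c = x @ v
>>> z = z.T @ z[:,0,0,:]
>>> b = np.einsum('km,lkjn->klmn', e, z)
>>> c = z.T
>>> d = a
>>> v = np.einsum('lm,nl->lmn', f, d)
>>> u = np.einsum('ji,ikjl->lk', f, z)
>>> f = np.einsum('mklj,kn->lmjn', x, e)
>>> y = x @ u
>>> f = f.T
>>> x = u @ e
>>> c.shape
(23, 5, 11, 23)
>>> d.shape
(19, 5)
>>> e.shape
(11, 29)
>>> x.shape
(23, 29)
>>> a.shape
(19, 5)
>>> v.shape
(5, 23, 19)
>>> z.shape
(23, 11, 5, 23)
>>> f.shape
(29, 23, 23, 5)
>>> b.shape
(11, 23, 29, 23)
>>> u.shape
(23, 11)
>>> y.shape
(23, 11, 5, 11)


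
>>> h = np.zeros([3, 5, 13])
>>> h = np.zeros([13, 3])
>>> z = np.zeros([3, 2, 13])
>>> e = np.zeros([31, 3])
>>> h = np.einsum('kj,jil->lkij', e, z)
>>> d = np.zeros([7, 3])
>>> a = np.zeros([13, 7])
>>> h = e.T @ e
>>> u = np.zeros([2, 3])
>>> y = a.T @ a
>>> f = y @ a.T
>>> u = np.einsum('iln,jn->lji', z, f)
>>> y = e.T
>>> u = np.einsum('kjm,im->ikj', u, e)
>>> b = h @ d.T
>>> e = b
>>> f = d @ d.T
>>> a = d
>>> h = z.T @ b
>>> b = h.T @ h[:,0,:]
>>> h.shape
(13, 2, 7)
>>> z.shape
(3, 2, 13)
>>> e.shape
(3, 7)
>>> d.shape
(7, 3)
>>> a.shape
(7, 3)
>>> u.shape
(31, 2, 7)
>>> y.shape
(3, 31)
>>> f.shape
(7, 7)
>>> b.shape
(7, 2, 7)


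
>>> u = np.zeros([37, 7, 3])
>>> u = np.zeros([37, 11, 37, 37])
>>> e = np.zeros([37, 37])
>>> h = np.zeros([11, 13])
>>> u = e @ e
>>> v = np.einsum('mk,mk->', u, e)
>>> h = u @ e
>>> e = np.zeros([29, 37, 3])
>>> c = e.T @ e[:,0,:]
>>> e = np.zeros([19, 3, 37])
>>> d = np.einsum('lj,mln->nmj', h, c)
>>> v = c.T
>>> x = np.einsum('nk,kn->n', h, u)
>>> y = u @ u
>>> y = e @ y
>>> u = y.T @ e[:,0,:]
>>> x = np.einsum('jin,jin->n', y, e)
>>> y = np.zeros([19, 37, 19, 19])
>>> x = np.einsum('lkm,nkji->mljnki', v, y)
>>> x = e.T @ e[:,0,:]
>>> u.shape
(37, 3, 37)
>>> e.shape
(19, 3, 37)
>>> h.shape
(37, 37)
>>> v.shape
(3, 37, 3)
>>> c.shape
(3, 37, 3)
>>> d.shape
(3, 3, 37)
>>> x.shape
(37, 3, 37)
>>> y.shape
(19, 37, 19, 19)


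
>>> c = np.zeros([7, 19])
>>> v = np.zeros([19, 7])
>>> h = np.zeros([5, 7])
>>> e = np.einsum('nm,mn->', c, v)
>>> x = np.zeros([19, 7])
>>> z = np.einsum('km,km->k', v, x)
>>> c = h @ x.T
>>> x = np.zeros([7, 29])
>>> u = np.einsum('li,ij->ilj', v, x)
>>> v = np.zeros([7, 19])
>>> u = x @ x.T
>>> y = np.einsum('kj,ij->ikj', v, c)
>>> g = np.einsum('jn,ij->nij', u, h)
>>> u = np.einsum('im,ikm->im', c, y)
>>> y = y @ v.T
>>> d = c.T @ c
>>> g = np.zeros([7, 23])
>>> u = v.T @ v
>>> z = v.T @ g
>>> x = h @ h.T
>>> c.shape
(5, 19)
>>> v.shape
(7, 19)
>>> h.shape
(5, 7)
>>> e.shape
()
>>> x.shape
(5, 5)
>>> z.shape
(19, 23)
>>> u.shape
(19, 19)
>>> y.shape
(5, 7, 7)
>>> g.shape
(7, 23)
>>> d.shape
(19, 19)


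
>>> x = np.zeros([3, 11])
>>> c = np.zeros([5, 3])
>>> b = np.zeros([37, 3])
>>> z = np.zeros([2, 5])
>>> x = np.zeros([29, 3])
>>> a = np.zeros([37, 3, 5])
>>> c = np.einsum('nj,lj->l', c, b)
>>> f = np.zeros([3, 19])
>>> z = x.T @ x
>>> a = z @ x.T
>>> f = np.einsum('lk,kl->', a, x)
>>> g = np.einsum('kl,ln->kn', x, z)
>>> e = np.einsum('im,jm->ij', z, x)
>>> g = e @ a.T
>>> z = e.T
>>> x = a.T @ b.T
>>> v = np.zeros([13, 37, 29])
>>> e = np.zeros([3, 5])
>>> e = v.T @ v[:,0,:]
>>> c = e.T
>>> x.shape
(29, 37)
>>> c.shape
(29, 37, 29)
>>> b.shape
(37, 3)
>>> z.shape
(29, 3)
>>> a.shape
(3, 29)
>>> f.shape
()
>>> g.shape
(3, 3)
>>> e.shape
(29, 37, 29)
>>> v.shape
(13, 37, 29)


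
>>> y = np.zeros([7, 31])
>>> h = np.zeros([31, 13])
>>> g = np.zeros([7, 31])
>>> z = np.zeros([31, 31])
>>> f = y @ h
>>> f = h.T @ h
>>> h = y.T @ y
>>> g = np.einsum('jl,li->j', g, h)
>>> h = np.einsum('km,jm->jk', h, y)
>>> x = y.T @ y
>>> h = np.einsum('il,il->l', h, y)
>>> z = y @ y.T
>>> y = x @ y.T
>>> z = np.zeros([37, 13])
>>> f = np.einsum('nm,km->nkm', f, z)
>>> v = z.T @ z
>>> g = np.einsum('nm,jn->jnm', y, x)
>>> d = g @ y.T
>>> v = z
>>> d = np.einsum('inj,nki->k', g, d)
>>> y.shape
(31, 7)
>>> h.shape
(31,)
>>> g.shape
(31, 31, 7)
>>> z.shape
(37, 13)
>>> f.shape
(13, 37, 13)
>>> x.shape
(31, 31)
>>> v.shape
(37, 13)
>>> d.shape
(31,)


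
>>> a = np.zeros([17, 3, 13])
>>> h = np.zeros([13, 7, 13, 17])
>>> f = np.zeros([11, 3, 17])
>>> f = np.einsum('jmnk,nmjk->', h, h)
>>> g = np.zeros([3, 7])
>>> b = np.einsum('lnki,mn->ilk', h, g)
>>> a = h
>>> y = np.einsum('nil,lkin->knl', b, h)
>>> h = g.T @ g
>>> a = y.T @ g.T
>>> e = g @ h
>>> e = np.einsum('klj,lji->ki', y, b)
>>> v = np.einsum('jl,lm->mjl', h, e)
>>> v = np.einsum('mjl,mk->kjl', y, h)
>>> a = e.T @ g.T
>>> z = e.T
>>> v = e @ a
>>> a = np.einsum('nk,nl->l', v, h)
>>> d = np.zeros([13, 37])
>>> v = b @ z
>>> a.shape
(7,)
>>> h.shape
(7, 7)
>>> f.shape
()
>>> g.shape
(3, 7)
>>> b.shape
(17, 13, 13)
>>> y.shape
(7, 17, 13)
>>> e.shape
(7, 13)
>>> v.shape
(17, 13, 7)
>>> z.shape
(13, 7)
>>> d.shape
(13, 37)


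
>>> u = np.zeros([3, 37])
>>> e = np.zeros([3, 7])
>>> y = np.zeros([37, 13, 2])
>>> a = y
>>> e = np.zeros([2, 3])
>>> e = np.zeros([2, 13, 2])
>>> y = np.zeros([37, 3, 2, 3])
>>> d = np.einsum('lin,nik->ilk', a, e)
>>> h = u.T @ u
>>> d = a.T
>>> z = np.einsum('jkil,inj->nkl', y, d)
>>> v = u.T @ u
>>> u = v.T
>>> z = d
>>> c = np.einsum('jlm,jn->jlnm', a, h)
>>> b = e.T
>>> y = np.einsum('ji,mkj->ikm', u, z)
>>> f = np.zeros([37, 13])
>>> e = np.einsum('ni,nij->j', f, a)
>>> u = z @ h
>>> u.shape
(2, 13, 37)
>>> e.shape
(2,)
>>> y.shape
(37, 13, 2)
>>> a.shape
(37, 13, 2)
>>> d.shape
(2, 13, 37)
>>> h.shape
(37, 37)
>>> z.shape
(2, 13, 37)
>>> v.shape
(37, 37)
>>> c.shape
(37, 13, 37, 2)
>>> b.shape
(2, 13, 2)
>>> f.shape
(37, 13)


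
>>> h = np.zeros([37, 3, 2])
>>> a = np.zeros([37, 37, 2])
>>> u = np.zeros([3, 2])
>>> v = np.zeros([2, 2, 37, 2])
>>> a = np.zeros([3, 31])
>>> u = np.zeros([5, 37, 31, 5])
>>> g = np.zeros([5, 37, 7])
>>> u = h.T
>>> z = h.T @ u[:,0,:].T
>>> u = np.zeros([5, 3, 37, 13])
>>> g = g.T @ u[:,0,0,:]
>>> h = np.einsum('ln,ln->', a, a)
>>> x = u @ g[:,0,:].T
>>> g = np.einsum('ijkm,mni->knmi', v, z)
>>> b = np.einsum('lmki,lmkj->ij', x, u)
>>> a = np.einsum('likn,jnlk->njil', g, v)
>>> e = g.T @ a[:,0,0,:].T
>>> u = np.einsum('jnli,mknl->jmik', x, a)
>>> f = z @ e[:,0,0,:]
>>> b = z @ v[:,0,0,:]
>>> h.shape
()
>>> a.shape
(2, 2, 3, 37)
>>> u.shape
(5, 2, 7, 2)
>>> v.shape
(2, 2, 37, 2)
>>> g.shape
(37, 3, 2, 2)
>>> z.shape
(2, 3, 2)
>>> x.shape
(5, 3, 37, 7)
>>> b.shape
(2, 3, 2)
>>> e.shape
(2, 2, 3, 2)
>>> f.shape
(2, 3, 2)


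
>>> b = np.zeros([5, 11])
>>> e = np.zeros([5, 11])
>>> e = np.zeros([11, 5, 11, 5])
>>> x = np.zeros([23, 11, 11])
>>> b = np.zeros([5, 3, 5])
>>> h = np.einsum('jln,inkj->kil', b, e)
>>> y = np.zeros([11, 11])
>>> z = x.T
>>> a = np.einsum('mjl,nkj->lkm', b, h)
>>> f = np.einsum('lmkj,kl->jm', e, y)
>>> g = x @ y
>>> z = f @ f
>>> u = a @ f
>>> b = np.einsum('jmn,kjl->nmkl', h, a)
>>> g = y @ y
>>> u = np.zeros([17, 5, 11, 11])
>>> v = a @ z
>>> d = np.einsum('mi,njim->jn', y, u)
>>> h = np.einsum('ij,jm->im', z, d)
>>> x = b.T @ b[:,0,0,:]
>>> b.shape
(3, 11, 5, 5)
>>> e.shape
(11, 5, 11, 5)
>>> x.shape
(5, 5, 11, 5)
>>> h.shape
(5, 17)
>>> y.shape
(11, 11)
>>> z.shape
(5, 5)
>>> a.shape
(5, 11, 5)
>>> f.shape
(5, 5)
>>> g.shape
(11, 11)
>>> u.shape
(17, 5, 11, 11)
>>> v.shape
(5, 11, 5)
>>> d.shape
(5, 17)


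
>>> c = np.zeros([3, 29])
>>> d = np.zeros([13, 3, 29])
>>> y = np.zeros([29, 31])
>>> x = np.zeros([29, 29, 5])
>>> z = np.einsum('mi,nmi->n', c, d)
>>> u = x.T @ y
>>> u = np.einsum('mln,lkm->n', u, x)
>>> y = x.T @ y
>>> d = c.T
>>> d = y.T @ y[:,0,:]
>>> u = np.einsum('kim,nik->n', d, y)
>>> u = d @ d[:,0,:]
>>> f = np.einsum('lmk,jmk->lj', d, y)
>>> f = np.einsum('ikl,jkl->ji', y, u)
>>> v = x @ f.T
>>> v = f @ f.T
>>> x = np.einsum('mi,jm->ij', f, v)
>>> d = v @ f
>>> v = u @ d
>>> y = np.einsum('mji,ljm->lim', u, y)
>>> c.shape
(3, 29)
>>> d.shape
(31, 5)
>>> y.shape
(5, 31, 31)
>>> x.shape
(5, 31)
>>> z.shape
(13,)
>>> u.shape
(31, 29, 31)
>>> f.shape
(31, 5)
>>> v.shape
(31, 29, 5)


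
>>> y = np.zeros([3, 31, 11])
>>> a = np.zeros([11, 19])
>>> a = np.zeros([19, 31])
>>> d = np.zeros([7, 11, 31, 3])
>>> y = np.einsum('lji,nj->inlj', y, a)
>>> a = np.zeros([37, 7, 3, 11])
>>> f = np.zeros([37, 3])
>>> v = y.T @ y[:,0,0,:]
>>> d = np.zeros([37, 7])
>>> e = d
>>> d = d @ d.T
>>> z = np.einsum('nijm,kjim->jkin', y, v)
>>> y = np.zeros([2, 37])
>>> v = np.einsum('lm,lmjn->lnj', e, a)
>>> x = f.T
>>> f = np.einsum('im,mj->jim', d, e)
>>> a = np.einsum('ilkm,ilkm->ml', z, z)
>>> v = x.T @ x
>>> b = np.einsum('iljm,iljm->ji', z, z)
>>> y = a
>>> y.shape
(11, 31)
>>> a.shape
(11, 31)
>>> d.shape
(37, 37)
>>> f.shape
(7, 37, 37)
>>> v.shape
(37, 37)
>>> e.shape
(37, 7)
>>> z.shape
(3, 31, 19, 11)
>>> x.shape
(3, 37)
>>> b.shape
(19, 3)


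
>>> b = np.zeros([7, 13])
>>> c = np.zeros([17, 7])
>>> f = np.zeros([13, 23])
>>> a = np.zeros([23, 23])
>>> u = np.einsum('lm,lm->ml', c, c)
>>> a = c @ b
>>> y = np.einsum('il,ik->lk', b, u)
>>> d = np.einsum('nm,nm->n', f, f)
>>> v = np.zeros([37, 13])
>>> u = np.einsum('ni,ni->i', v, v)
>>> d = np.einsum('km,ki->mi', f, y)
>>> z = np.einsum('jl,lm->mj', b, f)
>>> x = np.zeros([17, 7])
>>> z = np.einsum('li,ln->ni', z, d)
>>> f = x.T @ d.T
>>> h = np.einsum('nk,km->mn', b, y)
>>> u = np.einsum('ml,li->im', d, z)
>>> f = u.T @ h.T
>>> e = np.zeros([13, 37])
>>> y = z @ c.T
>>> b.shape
(7, 13)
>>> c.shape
(17, 7)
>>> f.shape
(23, 17)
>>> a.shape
(17, 13)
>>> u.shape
(7, 23)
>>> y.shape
(17, 17)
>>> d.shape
(23, 17)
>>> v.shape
(37, 13)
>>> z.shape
(17, 7)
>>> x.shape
(17, 7)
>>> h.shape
(17, 7)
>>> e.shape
(13, 37)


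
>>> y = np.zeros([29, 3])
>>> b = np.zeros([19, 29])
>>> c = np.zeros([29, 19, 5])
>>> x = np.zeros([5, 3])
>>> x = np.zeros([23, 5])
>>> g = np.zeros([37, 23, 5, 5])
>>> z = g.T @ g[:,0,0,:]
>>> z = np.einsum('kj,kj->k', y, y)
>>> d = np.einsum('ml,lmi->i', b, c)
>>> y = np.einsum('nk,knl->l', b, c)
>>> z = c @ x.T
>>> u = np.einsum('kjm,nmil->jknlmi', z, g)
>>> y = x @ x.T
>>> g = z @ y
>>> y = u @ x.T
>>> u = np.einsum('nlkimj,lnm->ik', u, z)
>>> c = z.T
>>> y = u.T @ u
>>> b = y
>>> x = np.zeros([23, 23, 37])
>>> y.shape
(37, 37)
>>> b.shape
(37, 37)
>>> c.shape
(23, 19, 29)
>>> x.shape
(23, 23, 37)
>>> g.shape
(29, 19, 23)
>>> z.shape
(29, 19, 23)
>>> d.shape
(5,)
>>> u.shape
(5, 37)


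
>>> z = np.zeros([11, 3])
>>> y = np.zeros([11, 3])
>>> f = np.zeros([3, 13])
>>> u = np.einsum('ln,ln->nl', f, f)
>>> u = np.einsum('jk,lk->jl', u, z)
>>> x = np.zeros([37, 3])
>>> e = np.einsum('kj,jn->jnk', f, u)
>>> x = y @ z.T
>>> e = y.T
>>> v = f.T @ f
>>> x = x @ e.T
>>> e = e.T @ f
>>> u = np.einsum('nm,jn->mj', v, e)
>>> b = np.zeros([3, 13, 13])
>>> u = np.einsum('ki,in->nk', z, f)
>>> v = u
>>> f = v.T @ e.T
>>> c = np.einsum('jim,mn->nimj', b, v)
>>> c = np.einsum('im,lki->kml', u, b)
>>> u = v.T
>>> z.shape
(11, 3)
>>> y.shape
(11, 3)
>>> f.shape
(11, 11)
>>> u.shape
(11, 13)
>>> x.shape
(11, 3)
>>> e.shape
(11, 13)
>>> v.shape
(13, 11)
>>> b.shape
(3, 13, 13)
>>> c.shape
(13, 11, 3)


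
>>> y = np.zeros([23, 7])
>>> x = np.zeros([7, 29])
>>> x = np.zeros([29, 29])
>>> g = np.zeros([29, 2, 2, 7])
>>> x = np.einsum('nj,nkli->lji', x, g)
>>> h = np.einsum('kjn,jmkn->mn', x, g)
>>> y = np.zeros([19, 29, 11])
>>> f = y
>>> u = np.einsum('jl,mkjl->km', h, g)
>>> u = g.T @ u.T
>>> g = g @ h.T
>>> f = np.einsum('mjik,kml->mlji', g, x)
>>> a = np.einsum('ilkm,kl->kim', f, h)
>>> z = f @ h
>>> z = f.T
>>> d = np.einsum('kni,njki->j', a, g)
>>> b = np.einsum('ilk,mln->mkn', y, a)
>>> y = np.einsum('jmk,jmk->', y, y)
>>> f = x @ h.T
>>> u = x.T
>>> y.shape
()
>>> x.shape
(2, 29, 7)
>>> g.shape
(29, 2, 2, 2)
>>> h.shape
(2, 7)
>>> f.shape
(2, 29, 2)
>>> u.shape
(7, 29, 2)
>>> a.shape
(2, 29, 2)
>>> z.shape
(2, 2, 7, 29)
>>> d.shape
(2,)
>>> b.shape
(2, 11, 2)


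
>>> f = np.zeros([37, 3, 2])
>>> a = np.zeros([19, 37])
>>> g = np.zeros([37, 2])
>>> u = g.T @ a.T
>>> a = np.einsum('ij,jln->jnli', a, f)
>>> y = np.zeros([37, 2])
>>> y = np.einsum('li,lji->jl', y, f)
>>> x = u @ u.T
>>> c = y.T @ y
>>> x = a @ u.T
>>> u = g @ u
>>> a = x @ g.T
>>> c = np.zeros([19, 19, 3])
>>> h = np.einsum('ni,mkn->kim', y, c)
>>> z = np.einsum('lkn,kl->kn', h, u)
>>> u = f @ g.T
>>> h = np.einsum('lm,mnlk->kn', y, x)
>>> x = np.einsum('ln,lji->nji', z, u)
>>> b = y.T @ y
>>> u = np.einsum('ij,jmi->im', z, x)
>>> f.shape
(37, 3, 2)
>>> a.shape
(37, 2, 3, 37)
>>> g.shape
(37, 2)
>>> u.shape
(37, 3)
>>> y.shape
(3, 37)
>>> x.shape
(19, 3, 37)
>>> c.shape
(19, 19, 3)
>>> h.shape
(2, 2)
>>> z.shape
(37, 19)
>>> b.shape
(37, 37)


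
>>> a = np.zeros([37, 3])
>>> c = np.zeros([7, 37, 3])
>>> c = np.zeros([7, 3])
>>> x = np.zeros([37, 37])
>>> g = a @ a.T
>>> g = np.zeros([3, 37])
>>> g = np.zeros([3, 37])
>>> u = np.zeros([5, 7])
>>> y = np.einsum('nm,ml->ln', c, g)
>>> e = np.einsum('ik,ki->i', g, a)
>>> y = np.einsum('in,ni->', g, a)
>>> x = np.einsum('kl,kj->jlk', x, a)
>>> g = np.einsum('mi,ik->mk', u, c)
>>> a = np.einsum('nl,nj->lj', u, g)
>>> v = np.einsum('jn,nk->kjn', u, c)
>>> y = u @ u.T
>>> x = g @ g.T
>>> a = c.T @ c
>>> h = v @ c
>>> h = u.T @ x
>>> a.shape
(3, 3)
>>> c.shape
(7, 3)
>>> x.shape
(5, 5)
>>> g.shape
(5, 3)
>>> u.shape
(5, 7)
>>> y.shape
(5, 5)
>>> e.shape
(3,)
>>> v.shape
(3, 5, 7)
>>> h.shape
(7, 5)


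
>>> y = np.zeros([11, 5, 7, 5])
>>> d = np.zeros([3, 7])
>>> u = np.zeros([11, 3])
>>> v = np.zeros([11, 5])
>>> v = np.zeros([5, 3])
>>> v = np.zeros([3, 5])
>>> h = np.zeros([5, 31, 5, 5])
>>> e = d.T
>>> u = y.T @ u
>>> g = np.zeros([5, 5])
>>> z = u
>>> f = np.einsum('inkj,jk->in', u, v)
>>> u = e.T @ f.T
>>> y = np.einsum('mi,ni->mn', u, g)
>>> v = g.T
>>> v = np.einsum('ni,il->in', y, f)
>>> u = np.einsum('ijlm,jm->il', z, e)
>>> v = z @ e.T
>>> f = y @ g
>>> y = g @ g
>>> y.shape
(5, 5)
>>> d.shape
(3, 7)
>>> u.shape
(5, 5)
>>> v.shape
(5, 7, 5, 7)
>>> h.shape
(5, 31, 5, 5)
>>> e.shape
(7, 3)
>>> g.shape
(5, 5)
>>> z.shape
(5, 7, 5, 3)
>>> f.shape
(3, 5)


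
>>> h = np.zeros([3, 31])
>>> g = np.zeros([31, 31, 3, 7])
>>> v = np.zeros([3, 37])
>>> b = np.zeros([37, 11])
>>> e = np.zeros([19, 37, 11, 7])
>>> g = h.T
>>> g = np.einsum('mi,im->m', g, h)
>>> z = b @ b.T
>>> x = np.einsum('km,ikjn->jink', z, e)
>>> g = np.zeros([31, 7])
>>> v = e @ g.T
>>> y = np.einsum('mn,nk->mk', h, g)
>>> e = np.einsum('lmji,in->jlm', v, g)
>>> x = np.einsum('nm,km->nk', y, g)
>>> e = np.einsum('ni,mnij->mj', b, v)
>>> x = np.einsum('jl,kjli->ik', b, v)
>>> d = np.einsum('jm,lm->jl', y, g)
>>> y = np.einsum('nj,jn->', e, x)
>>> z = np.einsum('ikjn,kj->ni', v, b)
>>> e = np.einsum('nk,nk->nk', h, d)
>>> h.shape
(3, 31)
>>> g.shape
(31, 7)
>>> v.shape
(19, 37, 11, 31)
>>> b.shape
(37, 11)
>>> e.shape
(3, 31)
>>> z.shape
(31, 19)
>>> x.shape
(31, 19)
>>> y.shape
()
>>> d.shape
(3, 31)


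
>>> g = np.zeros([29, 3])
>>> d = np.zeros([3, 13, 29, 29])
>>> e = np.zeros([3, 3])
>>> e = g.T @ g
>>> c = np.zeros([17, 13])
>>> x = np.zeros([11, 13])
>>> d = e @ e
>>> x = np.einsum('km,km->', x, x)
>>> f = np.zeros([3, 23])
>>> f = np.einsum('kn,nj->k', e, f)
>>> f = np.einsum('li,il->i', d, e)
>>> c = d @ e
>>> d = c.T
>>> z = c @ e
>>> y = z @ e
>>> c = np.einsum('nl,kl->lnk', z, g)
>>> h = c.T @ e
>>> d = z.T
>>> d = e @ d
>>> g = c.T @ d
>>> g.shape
(29, 3, 3)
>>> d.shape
(3, 3)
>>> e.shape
(3, 3)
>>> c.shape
(3, 3, 29)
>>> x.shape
()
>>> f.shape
(3,)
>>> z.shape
(3, 3)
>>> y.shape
(3, 3)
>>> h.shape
(29, 3, 3)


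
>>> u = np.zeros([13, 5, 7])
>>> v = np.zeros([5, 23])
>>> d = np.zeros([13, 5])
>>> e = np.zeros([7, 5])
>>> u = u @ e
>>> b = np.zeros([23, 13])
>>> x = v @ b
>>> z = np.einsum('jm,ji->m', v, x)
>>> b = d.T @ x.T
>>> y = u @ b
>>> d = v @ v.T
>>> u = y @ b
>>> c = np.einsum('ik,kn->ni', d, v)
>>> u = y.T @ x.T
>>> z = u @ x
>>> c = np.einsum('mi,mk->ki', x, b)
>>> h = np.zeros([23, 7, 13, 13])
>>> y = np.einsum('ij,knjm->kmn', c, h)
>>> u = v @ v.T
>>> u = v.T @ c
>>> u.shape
(23, 13)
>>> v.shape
(5, 23)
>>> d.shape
(5, 5)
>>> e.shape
(7, 5)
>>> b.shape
(5, 5)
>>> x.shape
(5, 13)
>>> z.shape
(5, 5, 13)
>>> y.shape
(23, 13, 7)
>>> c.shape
(5, 13)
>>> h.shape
(23, 7, 13, 13)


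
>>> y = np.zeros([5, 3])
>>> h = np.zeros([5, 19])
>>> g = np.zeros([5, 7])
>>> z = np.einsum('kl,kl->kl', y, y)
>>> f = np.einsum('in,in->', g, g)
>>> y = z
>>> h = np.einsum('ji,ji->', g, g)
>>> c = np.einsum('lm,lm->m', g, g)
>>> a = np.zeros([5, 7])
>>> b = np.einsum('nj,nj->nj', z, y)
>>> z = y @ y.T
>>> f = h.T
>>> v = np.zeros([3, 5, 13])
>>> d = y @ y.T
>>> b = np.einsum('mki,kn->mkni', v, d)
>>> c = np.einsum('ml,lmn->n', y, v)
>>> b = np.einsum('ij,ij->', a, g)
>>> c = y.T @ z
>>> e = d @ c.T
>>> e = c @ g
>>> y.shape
(5, 3)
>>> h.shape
()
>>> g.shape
(5, 7)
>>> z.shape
(5, 5)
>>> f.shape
()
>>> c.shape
(3, 5)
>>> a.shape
(5, 7)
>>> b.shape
()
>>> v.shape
(3, 5, 13)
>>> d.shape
(5, 5)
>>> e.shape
(3, 7)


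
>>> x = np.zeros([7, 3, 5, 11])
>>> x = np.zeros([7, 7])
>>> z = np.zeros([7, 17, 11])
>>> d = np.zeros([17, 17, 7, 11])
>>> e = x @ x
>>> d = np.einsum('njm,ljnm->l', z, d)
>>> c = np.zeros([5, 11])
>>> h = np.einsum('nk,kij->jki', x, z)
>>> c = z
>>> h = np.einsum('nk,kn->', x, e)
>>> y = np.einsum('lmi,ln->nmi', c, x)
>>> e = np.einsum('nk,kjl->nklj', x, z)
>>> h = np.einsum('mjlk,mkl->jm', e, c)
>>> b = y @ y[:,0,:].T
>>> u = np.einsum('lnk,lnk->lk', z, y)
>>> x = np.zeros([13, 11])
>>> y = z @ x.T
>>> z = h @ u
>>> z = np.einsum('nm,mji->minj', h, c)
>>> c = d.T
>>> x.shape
(13, 11)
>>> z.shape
(7, 11, 7, 17)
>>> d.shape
(17,)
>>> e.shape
(7, 7, 11, 17)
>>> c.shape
(17,)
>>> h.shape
(7, 7)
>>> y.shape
(7, 17, 13)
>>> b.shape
(7, 17, 7)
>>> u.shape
(7, 11)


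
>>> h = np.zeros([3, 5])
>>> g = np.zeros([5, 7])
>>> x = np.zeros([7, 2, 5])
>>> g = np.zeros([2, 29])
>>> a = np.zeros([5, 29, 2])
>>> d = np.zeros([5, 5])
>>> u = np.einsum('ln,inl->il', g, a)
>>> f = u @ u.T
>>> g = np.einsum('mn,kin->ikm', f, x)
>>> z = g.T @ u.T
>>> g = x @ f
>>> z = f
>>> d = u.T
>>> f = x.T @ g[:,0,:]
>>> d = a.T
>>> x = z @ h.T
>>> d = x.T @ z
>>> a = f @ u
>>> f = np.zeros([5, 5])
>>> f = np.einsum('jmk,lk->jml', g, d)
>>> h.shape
(3, 5)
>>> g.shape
(7, 2, 5)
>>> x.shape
(5, 3)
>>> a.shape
(5, 2, 2)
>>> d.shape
(3, 5)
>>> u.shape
(5, 2)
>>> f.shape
(7, 2, 3)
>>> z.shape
(5, 5)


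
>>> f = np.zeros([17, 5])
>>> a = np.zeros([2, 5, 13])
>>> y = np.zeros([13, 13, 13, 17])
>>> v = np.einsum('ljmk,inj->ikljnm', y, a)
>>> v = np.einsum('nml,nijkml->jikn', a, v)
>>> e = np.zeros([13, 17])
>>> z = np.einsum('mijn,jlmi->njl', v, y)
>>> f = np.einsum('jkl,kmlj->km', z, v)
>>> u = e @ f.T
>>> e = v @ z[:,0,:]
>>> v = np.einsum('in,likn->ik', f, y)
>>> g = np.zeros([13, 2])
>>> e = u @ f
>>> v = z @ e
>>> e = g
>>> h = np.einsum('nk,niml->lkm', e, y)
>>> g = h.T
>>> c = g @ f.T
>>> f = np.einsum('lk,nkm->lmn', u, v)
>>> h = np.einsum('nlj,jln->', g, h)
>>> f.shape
(13, 17, 2)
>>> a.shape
(2, 5, 13)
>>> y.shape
(13, 13, 13, 17)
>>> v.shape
(2, 13, 17)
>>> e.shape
(13, 2)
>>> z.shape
(2, 13, 13)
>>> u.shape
(13, 13)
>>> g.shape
(13, 2, 17)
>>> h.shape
()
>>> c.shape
(13, 2, 13)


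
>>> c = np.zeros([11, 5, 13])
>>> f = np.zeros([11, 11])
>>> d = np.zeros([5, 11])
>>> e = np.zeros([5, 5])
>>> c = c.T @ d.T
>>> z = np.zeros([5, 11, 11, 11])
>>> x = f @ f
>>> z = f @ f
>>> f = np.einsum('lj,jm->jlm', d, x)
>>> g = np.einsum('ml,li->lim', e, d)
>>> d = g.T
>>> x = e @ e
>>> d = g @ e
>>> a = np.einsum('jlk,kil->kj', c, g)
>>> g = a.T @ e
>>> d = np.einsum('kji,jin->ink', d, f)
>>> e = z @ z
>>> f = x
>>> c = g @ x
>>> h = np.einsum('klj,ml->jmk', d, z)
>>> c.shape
(13, 5)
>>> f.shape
(5, 5)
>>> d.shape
(5, 11, 5)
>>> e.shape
(11, 11)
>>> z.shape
(11, 11)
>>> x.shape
(5, 5)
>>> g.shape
(13, 5)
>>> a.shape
(5, 13)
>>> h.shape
(5, 11, 5)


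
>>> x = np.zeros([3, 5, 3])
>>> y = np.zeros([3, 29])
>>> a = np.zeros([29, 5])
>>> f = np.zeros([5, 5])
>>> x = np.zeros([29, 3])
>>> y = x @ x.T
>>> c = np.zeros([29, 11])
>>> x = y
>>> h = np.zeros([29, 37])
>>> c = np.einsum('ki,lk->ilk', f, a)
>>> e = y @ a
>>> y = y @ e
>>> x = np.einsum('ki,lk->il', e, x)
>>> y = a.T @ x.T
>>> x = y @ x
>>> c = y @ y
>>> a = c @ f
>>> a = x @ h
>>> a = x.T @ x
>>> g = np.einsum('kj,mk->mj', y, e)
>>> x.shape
(5, 29)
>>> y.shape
(5, 5)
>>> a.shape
(29, 29)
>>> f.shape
(5, 5)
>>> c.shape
(5, 5)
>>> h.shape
(29, 37)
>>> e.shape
(29, 5)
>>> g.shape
(29, 5)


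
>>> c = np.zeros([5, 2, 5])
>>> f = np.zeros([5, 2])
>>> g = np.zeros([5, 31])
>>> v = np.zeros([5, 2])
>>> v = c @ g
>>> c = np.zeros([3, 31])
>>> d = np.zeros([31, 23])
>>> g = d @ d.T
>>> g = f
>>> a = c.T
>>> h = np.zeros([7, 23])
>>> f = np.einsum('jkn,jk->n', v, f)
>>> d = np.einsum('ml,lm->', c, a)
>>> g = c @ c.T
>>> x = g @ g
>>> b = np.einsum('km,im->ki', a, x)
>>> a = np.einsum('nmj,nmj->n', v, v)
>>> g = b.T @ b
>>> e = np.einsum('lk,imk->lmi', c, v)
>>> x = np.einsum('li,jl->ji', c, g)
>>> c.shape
(3, 31)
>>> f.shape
(31,)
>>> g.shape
(3, 3)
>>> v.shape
(5, 2, 31)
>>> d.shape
()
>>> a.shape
(5,)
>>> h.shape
(7, 23)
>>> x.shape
(3, 31)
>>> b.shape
(31, 3)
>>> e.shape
(3, 2, 5)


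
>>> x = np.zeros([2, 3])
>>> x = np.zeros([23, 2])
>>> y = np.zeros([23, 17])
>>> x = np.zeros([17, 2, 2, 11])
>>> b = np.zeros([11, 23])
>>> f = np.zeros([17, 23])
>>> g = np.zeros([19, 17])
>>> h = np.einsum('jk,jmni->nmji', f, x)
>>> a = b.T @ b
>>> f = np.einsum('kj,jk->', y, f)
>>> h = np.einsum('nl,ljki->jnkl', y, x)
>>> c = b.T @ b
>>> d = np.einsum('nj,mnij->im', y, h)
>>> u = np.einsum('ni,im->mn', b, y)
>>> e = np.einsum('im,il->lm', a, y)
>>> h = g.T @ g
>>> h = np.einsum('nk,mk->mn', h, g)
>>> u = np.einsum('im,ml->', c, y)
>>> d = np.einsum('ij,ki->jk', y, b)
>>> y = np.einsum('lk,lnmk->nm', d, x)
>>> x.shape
(17, 2, 2, 11)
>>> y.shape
(2, 2)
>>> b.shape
(11, 23)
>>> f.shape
()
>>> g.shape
(19, 17)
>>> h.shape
(19, 17)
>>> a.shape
(23, 23)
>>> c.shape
(23, 23)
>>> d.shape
(17, 11)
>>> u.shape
()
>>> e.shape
(17, 23)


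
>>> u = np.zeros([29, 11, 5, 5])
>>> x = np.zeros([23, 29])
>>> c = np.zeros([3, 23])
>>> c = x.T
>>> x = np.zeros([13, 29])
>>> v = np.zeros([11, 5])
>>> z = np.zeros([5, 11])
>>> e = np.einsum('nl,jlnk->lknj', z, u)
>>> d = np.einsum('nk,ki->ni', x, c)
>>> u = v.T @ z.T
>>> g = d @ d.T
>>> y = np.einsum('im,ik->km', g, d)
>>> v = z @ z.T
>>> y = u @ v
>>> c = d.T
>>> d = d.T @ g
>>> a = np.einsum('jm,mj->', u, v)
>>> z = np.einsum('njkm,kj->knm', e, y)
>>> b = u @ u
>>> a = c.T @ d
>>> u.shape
(5, 5)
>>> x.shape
(13, 29)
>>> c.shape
(23, 13)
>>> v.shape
(5, 5)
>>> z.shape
(5, 11, 29)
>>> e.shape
(11, 5, 5, 29)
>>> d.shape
(23, 13)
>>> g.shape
(13, 13)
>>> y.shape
(5, 5)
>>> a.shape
(13, 13)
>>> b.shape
(5, 5)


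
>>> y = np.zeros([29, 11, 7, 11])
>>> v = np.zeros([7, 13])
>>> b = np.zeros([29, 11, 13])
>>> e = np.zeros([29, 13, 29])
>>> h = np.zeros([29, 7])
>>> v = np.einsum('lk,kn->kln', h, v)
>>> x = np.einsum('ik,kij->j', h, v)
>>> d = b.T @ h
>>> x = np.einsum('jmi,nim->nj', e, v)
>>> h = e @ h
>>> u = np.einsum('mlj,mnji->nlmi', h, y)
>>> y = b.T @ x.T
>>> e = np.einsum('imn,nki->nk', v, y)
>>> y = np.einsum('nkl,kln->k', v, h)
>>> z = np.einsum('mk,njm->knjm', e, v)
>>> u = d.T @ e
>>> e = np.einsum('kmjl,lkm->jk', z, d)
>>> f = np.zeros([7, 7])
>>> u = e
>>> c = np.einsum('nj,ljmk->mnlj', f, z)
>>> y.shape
(29,)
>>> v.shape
(7, 29, 13)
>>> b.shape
(29, 11, 13)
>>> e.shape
(29, 11)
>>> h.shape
(29, 13, 7)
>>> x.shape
(7, 29)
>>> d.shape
(13, 11, 7)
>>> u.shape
(29, 11)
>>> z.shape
(11, 7, 29, 13)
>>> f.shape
(7, 7)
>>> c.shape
(29, 7, 11, 7)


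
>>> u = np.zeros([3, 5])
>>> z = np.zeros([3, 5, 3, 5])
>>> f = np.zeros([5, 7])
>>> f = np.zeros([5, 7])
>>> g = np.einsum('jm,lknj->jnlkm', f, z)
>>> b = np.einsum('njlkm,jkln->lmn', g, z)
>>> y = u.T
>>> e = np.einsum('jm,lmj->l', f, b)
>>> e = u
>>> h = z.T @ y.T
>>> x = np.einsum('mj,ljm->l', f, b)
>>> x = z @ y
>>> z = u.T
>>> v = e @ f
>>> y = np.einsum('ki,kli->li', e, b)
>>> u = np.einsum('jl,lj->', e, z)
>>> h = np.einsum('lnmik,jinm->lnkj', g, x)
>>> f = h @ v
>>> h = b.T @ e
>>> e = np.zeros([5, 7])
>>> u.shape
()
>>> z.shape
(5, 3)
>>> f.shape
(5, 3, 7, 7)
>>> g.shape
(5, 3, 3, 5, 7)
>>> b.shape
(3, 7, 5)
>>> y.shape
(7, 5)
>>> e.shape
(5, 7)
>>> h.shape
(5, 7, 5)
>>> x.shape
(3, 5, 3, 3)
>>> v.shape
(3, 7)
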